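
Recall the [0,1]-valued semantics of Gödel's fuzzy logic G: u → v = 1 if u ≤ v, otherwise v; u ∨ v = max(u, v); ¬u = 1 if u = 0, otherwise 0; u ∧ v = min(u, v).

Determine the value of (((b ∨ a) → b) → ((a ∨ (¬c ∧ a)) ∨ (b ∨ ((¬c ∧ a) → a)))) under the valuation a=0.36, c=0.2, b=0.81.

(b ∨ a) = max(0.81, 0.36) = 0.81
((b ∨ a) → b): 0.81 ≤ 0.81, so result = 1
¬c: Gödel ¬ of 0.2 = 0 (operand ≠ 0)
(¬c ∧ a) = min(0, 0.36) = 0
(a ∨ (¬c ∧ a)) = max(0.36, 0) = 0.36
¬c: Gödel ¬ of 0.2 = 0 (operand ≠ 0)
(¬c ∧ a) = min(0, 0.36) = 0
((¬c ∧ a) → a): 0 ≤ 0.36, so result = 1
(b ∨ ((¬c ∧ a) → a)) = max(0.81, 1) = 1
((a ∨ (¬c ∧ a)) ∨ (b ∨ ((¬c ∧ a) → a))) = max(0.36, 1) = 1
(((b ∨ a) → b) → ((a ∨ (¬c ∧ a)) ∨ (b ∨ ((¬c ∧ a) → a)))): 1 ≤ 1, so result = 1

1.00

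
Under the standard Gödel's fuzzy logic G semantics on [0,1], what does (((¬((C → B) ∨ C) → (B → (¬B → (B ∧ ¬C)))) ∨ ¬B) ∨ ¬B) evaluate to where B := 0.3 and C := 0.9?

(C → B): 0.9 > 0.3, so result = 0.3
((C → B) ∨ C) = max(0.3, 0.9) = 0.9
¬((C → B) ∨ C): Gödel ¬ of 0.9 = 0 (operand ≠ 0)
¬B: Gödel ¬ of 0.3 = 0 (operand ≠ 0)
¬C: Gödel ¬ of 0.9 = 0 (operand ≠ 0)
(B ∧ ¬C) = min(0.3, 0) = 0
(¬B → (B ∧ ¬C)): 0 ≤ 0, so result = 1
(B → (¬B → (B ∧ ¬C))): 0.3 ≤ 1, so result = 1
(¬((C → B) ∨ C) → (B → (¬B → (B ∧ ¬C)))): 0 ≤ 1, so result = 1
¬B: Gödel ¬ of 0.3 = 0 (operand ≠ 0)
((¬((C → B) ∨ C) → (B → (¬B → (B ∧ ¬C)))) ∨ ¬B) = max(1, 0) = 1
¬B: Gödel ¬ of 0.3 = 0 (operand ≠ 0)
(((¬((C → B) ∨ C) → (B → (¬B → (B ∧ ¬C)))) ∨ ¬B) ∨ ¬B) = max(1, 0) = 1

1.00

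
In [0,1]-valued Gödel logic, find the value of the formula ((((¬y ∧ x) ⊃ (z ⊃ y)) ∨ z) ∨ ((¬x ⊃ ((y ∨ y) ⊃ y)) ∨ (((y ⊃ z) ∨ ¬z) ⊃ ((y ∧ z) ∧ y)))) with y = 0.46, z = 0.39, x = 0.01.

1.00

¬y: Gödel ¬ of 0.46 = 0 (operand ≠ 0)
(¬y ∧ x) = min(0, 0.01) = 0
(z ⊃ y): 0.39 ≤ 0.46, so result = 1
((¬y ∧ x) ⊃ (z ⊃ y)): 0 ≤ 1, so result = 1
(((¬y ∧ x) ⊃ (z ⊃ y)) ∨ z) = max(1, 0.39) = 1
¬x: Gödel ¬ of 0.01 = 0 (operand ≠ 0)
(y ∨ y) = max(0.46, 0.46) = 0.46
((y ∨ y) ⊃ y): 0.46 ≤ 0.46, so result = 1
(¬x ⊃ ((y ∨ y) ⊃ y)): 0 ≤ 1, so result = 1
(y ⊃ z): 0.46 > 0.39, so result = 0.39
¬z: Gödel ¬ of 0.39 = 0 (operand ≠ 0)
((y ⊃ z) ∨ ¬z) = max(0.39, 0) = 0.39
(y ∧ z) = min(0.46, 0.39) = 0.39
((y ∧ z) ∧ y) = min(0.39, 0.46) = 0.39
(((y ⊃ z) ∨ ¬z) ⊃ ((y ∧ z) ∧ y)): 0.39 ≤ 0.39, so result = 1
((¬x ⊃ ((y ∨ y) ⊃ y)) ∨ (((y ⊃ z) ∨ ¬z) ⊃ ((y ∧ z) ∧ y))) = max(1, 1) = 1
((((¬y ∧ x) ⊃ (z ⊃ y)) ∨ z) ∨ ((¬x ⊃ ((y ∨ y) ⊃ y)) ∨ (((y ⊃ z) ∨ ¬z) ⊃ ((y ∧ z) ∧ y)))) = max(1, 1) = 1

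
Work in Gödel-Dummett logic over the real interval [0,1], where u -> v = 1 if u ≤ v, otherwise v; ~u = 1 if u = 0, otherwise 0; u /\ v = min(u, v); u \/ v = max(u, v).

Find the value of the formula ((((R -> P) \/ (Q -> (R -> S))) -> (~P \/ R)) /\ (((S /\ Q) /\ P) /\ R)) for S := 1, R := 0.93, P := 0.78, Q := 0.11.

0.11

(R -> P): 0.93 > 0.78, so result = 0.78
(R -> S): 0.93 ≤ 1, so result = 1
(Q -> (R -> S)): 0.11 ≤ 1, so result = 1
((R -> P) \/ (Q -> (R -> S))) = max(0.78, 1) = 1
~P: Gödel ¬ of 0.78 = 0 (operand ≠ 0)
(~P \/ R) = max(0, 0.93) = 0.93
(((R -> P) \/ (Q -> (R -> S))) -> (~P \/ R)): 1 > 0.93, so result = 0.93
(S /\ Q) = min(1, 0.11) = 0.11
((S /\ Q) /\ P) = min(0.11, 0.78) = 0.11
(((S /\ Q) /\ P) /\ R) = min(0.11, 0.93) = 0.11
((((R -> P) \/ (Q -> (R -> S))) -> (~P \/ R)) /\ (((S /\ Q) /\ P) /\ R)) = min(0.93, 0.11) = 0.11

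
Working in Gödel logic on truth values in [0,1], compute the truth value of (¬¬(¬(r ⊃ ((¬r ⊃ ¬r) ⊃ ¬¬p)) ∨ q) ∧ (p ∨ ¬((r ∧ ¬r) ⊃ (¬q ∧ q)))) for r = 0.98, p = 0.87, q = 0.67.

0.87

¬r: Gödel ¬ of 0.98 = 0 (operand ≠ 0)
¬r: Gödel ¬ of 0.98 = 0 (operand ≠ 0)
(¬r ⊃ ¬r): 0 ≤ 0, so result = 1
¬p: Gödel ¬ of 0.87 = 0 (operand ≠ 0)
¬¬p: Gödel ¬ of 0 = 1 (operand is 0)
((¬r ⊃ ¬r) ⊃ ¬¬p): 1 ≤ 1, so result = 1
(r ⊃ ((¬r ⊃ ¬r) ⊃ ¬¬p)): 0.98 ≤ 1, so result = 1
¬(r ⊃ ((¬r ⊃ ¬r) ⊃ ¬¬p)): Gödel ¬ of 1 = 0 (operand ≠ 0)
(¬(r ⊃ ((¬r ⊃ ¬r) ⊃ ¬¬p)) ∨ q) = max(0, 0.67) = 0.67
¬(¬(r ⊃ ((¬r ⊃ ¬r) ⊃ ¬¬p)) ∨ q): Gödel ¬ of 0.67 = 0 (operand ≠ 0)
¬¬(¬(r ⊃ ((¬r ⊃ ¬r) ⊃ ¬¬p)) ∨ q): Gödel ¬ of 0 = 1 (operand is 0)
¬r: Gödel ¬ of 0.98 = 0 (operand ≠ 0)
(r ∧ ¬r) = min(0.98, 0) = 0
¬q: Gödel ¬ of 0.67 = 0 (operand ≠ 0)
(¬q ∧ q) = min(0, 0.67) = 0
((r ∧ ¬r) ⊃ (¬q ∧ q)): 0 ≤ 0, so result = 1
¬((r ∧ ¬r) ⊃ (¬q ∧ q)): Gödel ¬ of 1 = 0 (operand ≠ 0)
(p ∨ ¬((r ∧ ¬r) ⊃ (¬q ∧ q))) = max(0.87, 0) = 0.87
(¬¬(¬(r ⊃ ((¬r ⊃ ¬r) ⊃ ¬¬p)) ∨ q) ∧ (p ∨ ¬((r ∧ ¬r) ⊃ (¬q ∧ q)))) = min(1, 0.87) = 0.87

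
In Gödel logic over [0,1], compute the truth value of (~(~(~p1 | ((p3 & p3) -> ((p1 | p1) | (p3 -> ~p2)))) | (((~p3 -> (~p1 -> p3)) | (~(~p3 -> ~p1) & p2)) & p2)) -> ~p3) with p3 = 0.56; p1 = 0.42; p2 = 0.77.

~p1: Gödel ¬ of 0.42 = 0 (operand ≠ 0)
(p3 & p3) = min(0.56, 0.56) = 0.56
(p1 | p1) = max(0.42, 0.42) = 0.42
~p2: Gödel ¬ of 0.77 = 0 (operand ≠ 0)
(p3 -> ~p2): 0.56 > 0, so result = 0
((p1 | p1) | (p3 -> ~p2)) = max(0.42, 0) = 0.42
((p3 & p3) -> ((p1 | p1) | (p3 -> ~p2))): 0.56 > 0.42, so result = 0.42
(~p1 | ((p3 & p3) -> ((p1 | p1) | (p3 -> ~p2)))) = max(0, 0.42) = 0.42
~(~p1 | ((p3 & p3) -> ((p1 | p1) | (p3 -> ~p2)))): Gödel ¬ of 0.42 = 0 (operand ≠ 0)
~p3: Gödel ¬ of 0.56 = 0 (operand ≠ 0)
~p1: Gödel ¬ of 0.42 = 0 (operand ≠ 0)
(~p1 -> p3): 0 ≤ 0.56, so result = 1
(~p3 -> (~p1 -> p3)): 0 ≤ 1, so result = 1
~p3: Gödel ¬ of 0.56 = 0 (operand ≠ 0)
~p1: Gödel ¬ of 0.42 = 0 (operand ≠ 0)
(~p3 -> ~p1): 0 ≤ 0, so result = 1
~(~p3 -> ~p1): Gödel ¬ of 1 = 0 (operand ≠ 0)
(~(~p3 -> ~p1) & p2) = min(0, 0.77) = 0
((~p3 -> (~p1 -> p3)) | (~(~p3 -> ~p1) & p2)) = max(1, 0) = 1
(((~p3 -> (~p1 -> p3)) | (~(~p3 -> ~p1) & p2)) & p2) = min(1, 0.77) = 0.77
(~(~p1 | ((p3 & p3) -> ((p1 | p1) | (p3 -> ~p2)))) | (((~p3 -> (~p1 -> p3)) | (~(~p3 -> ~p1) & p2)) & p2)) = max(0, 0.77) = 0.77
~(~(~p1 | ((p3 & p3) -> ((p1 | p1) | (p3 -> ~p2)))) | (((~p3 -> (~p1 -> p3)) | (~(~p3 -> ~p1) & p2)) & p2)): Gödel ¬ of 0.77 = 0 (operand ≠ 0)
~p3: Gödel ¬ of 0.56 = 0 (operand ≠ 0)
(~(~(~p1 | ((p3 & p3) -> ((p1 | p1) | (p3 -> ~p2)))) | (((~p3 -> (~p1 -> p3)) | (~(~p3 -> ~p1) & p2)) & p2)) -> ~p3): 0 ≤ 0, so result = 1

1.00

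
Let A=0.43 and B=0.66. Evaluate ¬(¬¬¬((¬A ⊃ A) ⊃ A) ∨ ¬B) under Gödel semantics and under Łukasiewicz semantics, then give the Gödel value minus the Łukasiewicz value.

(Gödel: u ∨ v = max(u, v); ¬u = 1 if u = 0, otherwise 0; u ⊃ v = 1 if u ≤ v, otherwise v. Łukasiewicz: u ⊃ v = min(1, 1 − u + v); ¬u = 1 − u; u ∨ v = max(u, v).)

Gödel evaluation:
  ¬A: Gödel ¬ of 0.43 = 0 (operand ≠ 0)
  (¬A ⊃ A): 0 ≤ 0.43, so result = 1
  ((¬A ⊃ A) ⊃ A): 1 > 0.43, so result = 0.43
  ¬((¬A ⊃ A) ⊃ A): Gödel ¬ of 0.43 = 0 (operand ≠ 0)
  ¬¬((¬A ⊃ A) ⊃ A): Gödel ¬ of 0 = 1 (operand is 0)
  ¬¬¬((¬A ⊃ A) ⊃ A): Gödel ¬ of 1 = 0 (operand ≠ 0)
  ¬B: Gödel ¬ of 0.66 = 0 (operand ≠ 0)
  (¬¬¬((¬A ⊃ A) ⊃ A) ∨ ¬B) = max(0, 0) = 0
  ¬(¬¬¬((¬A ⊃ A) ⊃ A) ∨ ¬B): Gödel ¬ of 0 = 1 (operand is 0)
  Gödel value = 1
Łukasiewicz evaluation:
  ¬A: Łukasiewicz ¬ gives 1 − 0.43 = 0.57
  (¬A ⊃ A): min(1, 1 − 0.57 + 0.43) = 0.86
  ((¬A ⊃ A) ⊃ A): min(1, 1 − 0.86 + 0.43) = 0.57
  ¬((¬A ⊃ A) ⊃ A): Łukasiewicz ¬ gives 1 − 0.57 = 0.43
  ¬¬((¬A ⊃ A) ⊃ A): Łukasiewicz ¬ gives 1 − 0.43 = 0.57
  ¬¬¬((¬A ⊃ A) ⊃ A): Łukasiewicz ¬ gives 1 − 0.57 = 0.43
  ¬B: Łukasiewicz ¬ gives 1 − 0.66 = 0.34
  (¬¬¬((¬A ⊃ A) ⊃ A) ∨ ¬B) = max(0.43, 0.34) = 0.43
  ¬(¬¬¬((¬A ⊃ A) ⊃ A) ∨ ¬B): Łukasiewicz ¬ gives 1 − 0.43 = 0.57
  Łukasiewicz value = 0.57
Difference: 1 − 0.57 = 0.43

0.43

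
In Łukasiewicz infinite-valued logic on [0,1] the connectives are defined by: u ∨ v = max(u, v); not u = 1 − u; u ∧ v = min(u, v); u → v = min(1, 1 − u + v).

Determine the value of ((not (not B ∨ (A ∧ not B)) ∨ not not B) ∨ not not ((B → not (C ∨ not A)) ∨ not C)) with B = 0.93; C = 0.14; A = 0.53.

0.93

not B: Łukasiewicz ¬ gives 1 − 0.93 = 0.07
not B: Łukasiewicz ¬ gives 1 − 0.93 = 0.07
(A ∧ not B) = min(0.53, 0.07) = 0.07
(not B ∨ (A ∧ not B)) = max(0.07, 0.07) = 0.07
not (not B ∨ (A ∧ not B)): Łukasiewicz ¬ gives 1 − 0.07 = 0.93
not B: Łukasiewicz ¬ gives 1 − 0.93 = 0.07
not not B: Łukasiewicz ¬ gives 1 − 0.07 = 0.93
(not (not B ∨ (A ∧ not B)) ∨ not not B) = max(0.93, 0.93) = 0.93
not A: Łukasiewicz ¬ gives 1 − 0.53 = 0.47
(C ∨ not A) = max(0.14, 0.47) = 0.47
not (C ∨ not A): Łukasiewicz ¬ gives 1 − 0.47 = 0.53
(B → not (C ∨ not A)): min(1, 1 − 0.93 + 0.53) = 0.6
not C: Łukasiewicz ¬ gives 1 − 0.14 = 0.86
((B → not (C ∨ not A)) ∨ not C) = max(0.6, 0.86) = 0.86
not ((B → not (C ∨ not A)) ∨ not C): Łukasiewicz ¬ gives 1 − 0.86 = 0.14
not not ((B → not (C ∨ not A)) ∨ not C): Łukasiewicz ¬ gives 1 − 0.14 = 0.86
((not (not B ∨ (A ∧ not B)) ∨ not not B) ∨ not not ((B → not (C ∨ not A)) ∨ not C)) = max(0.93, 0.86) = 0.93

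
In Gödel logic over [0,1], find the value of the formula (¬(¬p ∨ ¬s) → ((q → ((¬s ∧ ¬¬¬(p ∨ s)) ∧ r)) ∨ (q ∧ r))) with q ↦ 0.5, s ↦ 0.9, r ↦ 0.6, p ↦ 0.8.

¬p: Gödel ¬ of 0.8 = 0 (operand ≠ 0)
¬s: Gödel ¬ of 0.9 = 0 (operand ≠ 0)
(¬p ∨ ¬s) = max(0, 0) = 0
¬(¬p ∨ ¬s): Gödel ¬ of 0 = 1 (operand is 0)
¬s: Gödel ¬ of 0.9 = 0 (operand ≠ 0)
(p ∨ s) = max(0.8, 0.9) = 0.9
¬(p ∨ s): Gödel ¬ of 0.9 = 0 (operand ≠ 0)
¬¬(p ∨ s): Gödel ¬ of 0 = 1 (operand is 0)
¬¬¬(p ∨ s): Gödel ¬ of 1 = 0 (operand ≠ 0)
(¬s ∧ ¬¬¬(p ∨ s)) = min(0, 0) = 0
((¬s ∧ ¬¬¬(p ∨ s)) ∧ r) = min(0, 0.6) = 0
(q → ((¬s ∧ ¬¬¬(p ∨ s)) ∧ r)): 0.5 > 0, so result = 0
(q ∧ r) = min(0.5, 0.6) = 0.5
((q → ((¬s ∧ ¬¬¬(p ∨ s)) ∧ r)) ∨ (q ∧ r)) = max(0, 0.5) = 0.5
(¬(¬p ∨ ¬s) → ((q → ((¬s ∧ ¬¬¬(p ∨ s)) ∧ r)) ∨ (q ∧ r))): 1 > 0.5, so result = 0.5

0.50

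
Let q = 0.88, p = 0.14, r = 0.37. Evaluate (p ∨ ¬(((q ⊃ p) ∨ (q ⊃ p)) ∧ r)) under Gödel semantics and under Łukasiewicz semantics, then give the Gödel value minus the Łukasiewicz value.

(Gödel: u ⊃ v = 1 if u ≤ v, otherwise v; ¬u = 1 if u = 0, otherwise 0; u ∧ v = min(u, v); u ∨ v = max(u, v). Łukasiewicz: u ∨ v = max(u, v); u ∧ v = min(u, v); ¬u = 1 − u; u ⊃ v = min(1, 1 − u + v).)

Gödel evaluation:
  (q ⊃ p): 0.88 > 0.14, so result = 0.14
  (q ⊃ p): 0.88 > 0.14, so result = 0.14
  ((q ⊃ p) ∨ (q ⊃ p)) = max(0.14, 0.14) = 0.14
  (((q ⊃ p) ∨ (q ⊃ p)) ∧ r) = min(0.14, 0.37) = 0.14
  ¬(((q ⊃ p) ∨ (q ⊃ p)) ∧ r): Gödel ¬ of 0.14 = 0 (operand ≠ 0)
  (p ∨ ¬(((q ⊃ p) ∨ (q ⊃ p)) ∧ r)) = max(0.14, 0) = 0.14
  Gödel value = 0.14
Łukasiewicz evaluation:
  (q ⊃ p): min(1, 1 − 0.88 + 0.14) = 0.26
  (q ⊃ p): min(1, 1 − 0.88 + 0.14) = 0.26
  ((q ⊃ p) ∨ (q ⊃ p)) = max(0.26, 0.26) = 0.26
  (((q ⊃ p) ∨ (q ⊃ p)) ∧ r) = min(0.26, 0.37) = 0.26
  ¬(((q ⊃ p) ∨ (q ⊃ p)) ∧ r): Łukasiewicz ¬ gives 1 − 0.26 = 0.74
  (p ∨ ¬(((q ⊃ p) ∨ (q ⊃ p)) ∧ r)) = max(0.14, 0.74) = 0.74
  Łukasiewicz value = 0.74
Difference: 0.14 − 0.74 = -0.60

-0.60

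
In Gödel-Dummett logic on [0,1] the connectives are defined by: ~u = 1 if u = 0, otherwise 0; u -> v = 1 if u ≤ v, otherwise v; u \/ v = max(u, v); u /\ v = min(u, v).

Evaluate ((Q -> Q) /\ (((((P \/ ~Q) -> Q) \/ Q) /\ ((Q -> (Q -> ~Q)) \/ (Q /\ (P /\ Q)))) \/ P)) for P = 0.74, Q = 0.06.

(Q -> Q): 0.06 ≤ 0.06, so result = 1
~Q: Gödel ¬ of 0.06 = 0 (operand ≠ 0)
(P \/ ~Q) = max(0.74, 0) = 0.74
((P \/ ~Q) -> Q): 0.74 > 0.06, so result = 0.06
(((P \/ ~Q) -> Q) \/ Q) = max(0.06, 0.06) = 0.06
~Q: Gödel ¬ of 0.06 = 0 (operand ≠ 0)
(Q -> ~Q): 0.06 > 0, so result = 0
(Q -> (Q -> ~Q)): 0.06 > 0, so result = 0
(P /\ Q) = min(0.74, 0.06) = 0.06
(Q /\ (P /\ Q)) = min(0.06, 0.06) = 0.06
((Q -> (Q -> ~Q)) \/ (Q /\ (P /\ Q))) = max(0, 0.06) = 0.06
((((P \/ ~Q) -> Q) \/ Q) /\ ((Q -> (Q -> ~Q)) \/ (Q /\ (P /\ Q)))) = min(0.06, 0.06) = 0.06
(((((P \/ ~Q) -> Q) \/ Q) /\ ((Q -> (Q -> ~Q)) \/ (Q /\ (P /\ Q)))) \/ P) = max(0.06, 0.74) = 0.74
((Q -> Q) /\ (((((P \/ ~Q) -> Q) \/ Q) /\ ((Q -> (Q -> ~Q)) \/ (Q /\ (P /\ Q)))) \/ P)) = min(1, 0.74) = 0.74

0.74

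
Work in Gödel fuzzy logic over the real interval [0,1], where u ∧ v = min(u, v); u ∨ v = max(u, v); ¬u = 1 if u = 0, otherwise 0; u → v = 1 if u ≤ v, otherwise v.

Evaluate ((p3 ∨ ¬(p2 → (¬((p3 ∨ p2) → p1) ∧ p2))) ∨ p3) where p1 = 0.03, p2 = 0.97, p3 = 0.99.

1.00

(p3 ∨ p2) = max(0.99, 0.97) = 0.99
((p3 ∨ p2) → p1): 0.99 > 0.03, so result = 0.03
¬((p3 ∨ p2) → p1): Gödel ¬ of 0.03 = 0 (operand ≠ 0)
(¬((p3 ∨ p2) → p1) ∧ p2) = min(0, 0.97) = 0
(p2 → (¬((p3 ∨ p2) → p1) ∧ p2)): 0.97 > 0, so result = 0
¬(p2 → (¬((p3 ∨ p2) → p1) ∧ p2)): Gödel ¬ of 0 = 1 (operand is 0)
(p3 ∨ ¬(p2 → (¬((p3 ∨ p2) → p1) ∧ p2))) = max(0.99, 1) = 1
((p3 ∨ ¬(p2 → (¬((p3 ∨ p2) → p1) ∧ p2))) ∨ p3) = max(1, 0.99) = 1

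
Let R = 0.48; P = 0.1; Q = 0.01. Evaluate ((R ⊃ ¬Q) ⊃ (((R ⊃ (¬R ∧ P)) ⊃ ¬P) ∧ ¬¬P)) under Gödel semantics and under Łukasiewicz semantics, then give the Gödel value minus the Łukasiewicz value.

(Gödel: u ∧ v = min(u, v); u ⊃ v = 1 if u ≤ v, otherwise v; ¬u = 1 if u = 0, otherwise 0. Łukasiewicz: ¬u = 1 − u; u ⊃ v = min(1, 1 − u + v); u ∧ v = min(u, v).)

0.90

Gödel evaluation:
  ¬Q: Gödel ¬ of 0.01 = 0 (operand ≠ 0)
  (R ⊃ ¬Q): 0.48 > 0, so result = 0
  ¬R: Gödel ¬ of 0.48 = 0 (operand ≠ 0)
  (¬R ∧ P) = min(0, 0.1) = 0
  (R ⊃ (¬R ∧ P)): 0.48 > 0, so result = 0
  ¬P: Gödel ¬ of 0.1 = 0 (operand ≠ 0)
  ((R ⊃ (¬R ∧ P)) ⊃ ¬P): 0 ≤ 0, so result = 1
  ¬P: Gödel ¬ of 0.1 = 0 (operand ≠ 0)
  ¬¬P: Gödel ¬ of 0 = 1 (operand is 0)
  (((R ⊃ (¬R ∧ P)) ⊃ ¬P) ∧ ¬¬P) = min(1, 1) = 1
  ((R ⊃ ¬Q) ⊃ (((R ⊃ (¬R ∧ P)) ⊃ ¬P) ∧ ¬¬P)): 0 ≤ 1, so result = 1
  Gödel value = 1
Łukasiewicz evaluation:
  ¬Q: Łukasiewicz ¬ gives 1 − 0.01 = 0.99
  (R ⊃ ¬Q): min(1, 1 − 0.48 + 0.99) = 1
  ¬R: Łukasiewicz ¬ gives 1 − 0.48 = 0.52
  (¬R ∧ P) = min(0.52, 0.1) = 0.1
  (R ⊃ (¬R ∧ P)): min(1, 1 − 0.48 + 0.1) = 0.62
  ¬P: Łukasiewicz ¬ gives 1 − 0.1 = 0.9
  ((R ⊃ (¬R ∧ P)) ⊃ ¬P): min(1, 1 − 0.62 + 0.9) = 1
  ¬P: Łukasiewicz ¬ gives 1 − 0.1 = 0.9
  ¬¬P: Łukasiewicz ¬ gives 1 − 0.9 = 0.1
  (((R ⊃ (¬R ∧ P)) ⊃ ¬P) ∧ ¬¬P) = min(1, 0.1) = 0.1
  ((R ⊃ ¬Q) ⊃ (((R ⊃ (¬R ∧ P)) ⊃ ¬P) ∧ ¬¬P)): min(1, 1 − 1 + 0.1) = 0.1
  Łukasiewicz value = 0.1
Difference: 1 − 0.1 = 0.90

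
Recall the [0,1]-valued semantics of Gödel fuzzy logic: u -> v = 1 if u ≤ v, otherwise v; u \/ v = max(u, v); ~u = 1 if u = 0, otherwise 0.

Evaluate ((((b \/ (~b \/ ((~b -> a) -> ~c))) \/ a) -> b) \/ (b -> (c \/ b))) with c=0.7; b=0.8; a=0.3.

1.00

~b: Gödel ¬ of 0.8 = 0 (operand ≠ 0)
~b: Gödel ¬ of 0.8 = 0 (operand ≠ 0)
(~b -> a): 0 ≤ 0.3, so result = 1
~c: Gödel ¬ of 0.7 = 0 (operand ≠ 0)
((~b -> a) -> ~c): 1 > 0, so result = 0
(~b \/ ((~b -> a) -> ~c)) = max(0, 0) = 0
(b \/ (~b \/ ((~b -> a) -> ~c))) = max(0.8, 0) = 0.8
((b \/ (~b \/ ((~b -> a) -> ~c))) \/ a) = max(0.8, 0.3) = 0.8
(((b \/ (~b \/ ((~b -> a) -> ~c))) \/ a) -> b): 0.8 ≤ 0.8, so result = 1
(c \/ b) = max(0.7, 0.8) = 0.8
(b -> (c \/ b)): 0.8 ≤ 0.8, so result = 1
((((b \/ (~b \/ ((~b -> a) -> ~c))) \/ a) -> b) \/ (b -> (c \/ b))) = max(1, 1) = 1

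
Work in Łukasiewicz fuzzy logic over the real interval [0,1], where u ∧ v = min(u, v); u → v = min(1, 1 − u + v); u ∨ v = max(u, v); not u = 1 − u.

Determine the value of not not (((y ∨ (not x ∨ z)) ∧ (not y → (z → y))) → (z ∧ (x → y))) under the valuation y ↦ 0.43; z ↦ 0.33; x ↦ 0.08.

0.41

not x: Łukasiewicz ¬ gives 1 − 0.08 = 0.92
(not x ∨ z) = max(0.92, 0.33) = 0.92
(y ∨ (not x ∨ z)) = max(0.43, 0.92) = 0.92
not y: Łukasiewicz ¬ gives 1 − 0.43 = 0.57
(z → y): min(1, 1 − 0.33 + 0.43) = 1
(not y → (z → y)): min(1, 1 − 0.57 + 1) = 1
((y ∨ (not x ∨ z)) ∧ (not y → (z → y))) = min(0.92, 1) = 0.92
(x → y): min(1, 1 − 0.08 + 0.43) = 1
(z ∧ (x → y)) = min(0.33, 1) = 0.33
(((y ∨ (not x ∨ z)) ∧ (not y → (z → y))) → (z ∧ (x → y))): min(1, 1 − 0.92 + 0.33) = 0.41
not (((y ∨ (not x ∨ z)) ∧ (not y → (z → y))) → (z ∧ (x → y))): Łukasiewicz ¬ gives 1 − 0.41 = 0.59
not not (((y ∨ (not x ∨ z)) ∧ (not y → (z → y))) → (z ∧ (x → y))): Łukasiewicz ¬ gives 1 − 0.59 = 0.41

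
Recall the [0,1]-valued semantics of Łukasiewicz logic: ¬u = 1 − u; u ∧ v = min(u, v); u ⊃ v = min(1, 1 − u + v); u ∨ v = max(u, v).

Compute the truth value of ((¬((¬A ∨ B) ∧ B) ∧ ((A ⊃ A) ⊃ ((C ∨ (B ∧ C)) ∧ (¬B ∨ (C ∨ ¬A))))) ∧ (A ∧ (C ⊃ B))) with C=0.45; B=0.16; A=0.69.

¬A: Łukasiewicz ¬ gives 1 − 0.69 = 0.31
(¬A ∨ B) = max(0.31, 0.16) = 0.31
((¬A ∨ B) ∧ B) = min(0.31, 0.16) = 0.16
¬((¬A ∨ B) ∧ B): Łukasiewicz ¬ gives 1 − 0.16 = 0.84
(A ⊃ A): min(1, 1 − 0.69 + 0.69) = 1
(B ∧ C) = min(0.16, 0.45) = 0.16
(C ∨ (B ∧ C)) = max(0.45, 0.16) = 0.45
¬B: Łukasiewicz ¬ gives 1 − 0.16 = 0.84
¬A: Łukasiewicz ¬ gives 1 − 0.69 = 0.31
(C ∨ ¬A) = max(0.45, 0.31) = 0.45
(¬B ∨ (C ∨ ¬A)) = max(0.84, 0.45) = 0.84
((C ∨ (B ∧ C)) ∧ (¬B ∨ (C ∨ ¬A))) = min(0.45, 0.84) = 0.45
((A ⊃ A) ⊃ ((C ∨ (B ∧ C)) ∧ (¬B ∨ (C ∨ ¬A)))): min(1, 1 − 1 + 0.45) = 0.45
(¬((¬A ∨ B) ∧ B) ∧ ((A ⊃ A) ⊃ ((C ∨ (B ∧ C)) ∧ (¬B ∨ (C ∨ ¬A))))) = min(0.84, 0.45) = 0.45
(C ⊃ B): min(1, 1 − 0.45 + 0.16) = 0.71
(A ∧ (C ⊃ B)) = min(0.69, 0.71) = 0.69
((¬((¬A ∨ B) ∧ B) ∧ ((A ⊃ A) ⊃ ((C ∨ (B ∧ C)) ∧ (¬B ∨ (C ∨ ¬A))))) ∧ (A ∧ (C ⊃ B))) = min(0.45, 0.69) = 0.45

0.45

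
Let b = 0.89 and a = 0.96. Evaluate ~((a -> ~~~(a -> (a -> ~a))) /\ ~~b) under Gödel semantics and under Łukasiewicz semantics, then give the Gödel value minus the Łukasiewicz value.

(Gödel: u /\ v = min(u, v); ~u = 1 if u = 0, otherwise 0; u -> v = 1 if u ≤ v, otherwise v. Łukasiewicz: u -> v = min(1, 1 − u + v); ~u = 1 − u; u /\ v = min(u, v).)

-0.11

Gödel evaluation:
  ~a: Gödel ¬ of 0.96 = 0 (operand ≠ 0)
  (a -> ~a): 0.96 > 0, so result = 0
  (a -> (a -> ~a)): 0.96 > 0, so result = 0
  ~(a -> (a -> ~a)): Gödel ¬ of 0 = 1 (operand is 0)
  ~~(a -> (a -> ~a)): Gödel ¬ of 1 = 0 (operand ≠ 0)
  ~~~(a -> (a -> ~a)): Gödel ¬ of 0 = 1 (operand is 0)
  (a -> ~~~(a -> (a -> ~a))): 0.96 ≤ 1, so result = 1
  ~b: Gödel ¬ of 0.89 = 0 (operand ≠ 0)
  ~~b: Gödel ¬ of 0 = 1 (operand is 0)
  ((a -> ~~~(a -> (a -> ~a))) /\ ~~b) = min(1, 1) = 1
  ~((a -> ~~~(a -> (a -> ~a))) /\ ~~b): Gödel ¬ of 1 = 0 (operand ≠ 0)
  Gödel value = 0
Łukasiewicz evaluation:
  ~a: Łukasiewicz ¬ gives 1 − 0.96 = 0.04
  (a -> ~a): min(1, 1 − 0.96 + 0.04) = 0.08
  (a -> (a -> ~a)): min(1, 1 − 0.96 + 0.08) = 0.12
  ~(a -> (a -> ~a)): Łukasiewicz ¬ gives 1 − 0.12 = 0.88
  ~~(a -> (a -> ~a)): Łukasiewicz ¬ gives 1 − 0.88 = 0.12
  ~~~(a -> (a -> ~a)): Łukasiewicz ¬ gives 1 − 0.12 = 0.88
  (a -> ~~~(a -> (a -> ~a))): min(1, 1 − 0.96 + 0.88) = 0.92
  ~b: Łukasiewicz ¬ gives 1 − 0.89 = 0.11
  ~~b: Łukasiewicz ¬ gives 1 − 0.11 = 0.89
  ((a -> ~~~(a -> (a -> ~a))) /\ ~~b) = min(0.92, 0.89) = 0.89
  ~((a -> ~~~(a -> (a -> ~a))) /\ ~~b): Łukasiewicz ¬ gives 1 − 0.89 = 0.11
  Łukasiewicz value = 0.11
Difference: 0 − 0.11 = -0.11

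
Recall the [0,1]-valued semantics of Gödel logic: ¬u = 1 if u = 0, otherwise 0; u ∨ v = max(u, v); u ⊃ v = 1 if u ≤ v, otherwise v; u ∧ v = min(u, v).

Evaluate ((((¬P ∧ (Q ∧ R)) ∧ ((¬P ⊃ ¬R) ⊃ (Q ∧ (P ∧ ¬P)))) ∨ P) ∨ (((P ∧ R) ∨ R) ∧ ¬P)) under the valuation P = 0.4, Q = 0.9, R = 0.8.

¬P: Gödel ¬ of 0.4 = 0 (operand ≠ 0)
(Q ∧ R) = min(0.9, 0.8) = 0.8
(¬P ∧ (Q ∧ R)) = min(0, 0.8) = 0
¬P: Gödel ¬ of 0.4 = 0 (operand ≠ 0)
¬R: Gödel ¬ of 0.8 = 0 (operand ≠ 0)
(¬P ⊃ ¬R): 0 ≤ 0, so result = 1
¬P: Gödel ¬ of 0.4 = 0 (operand ≠ 0)
(P ∧ ¬P) = min(0.4, 0) = 0
(Q ∧ (P ∧ ¬P)) = min(0.9, 0) = 0
((¬P ⊃ ¬R) ⊃ (Q ∧ (P ∧ ¬P))): 1 > 0, so result = 0
((¬P ∧ (Q ∧ R)) ∧ ((¬P ⊃ ¬R) ⊃ (Q ∧ (P ∧ ¬P)))) = min(0, 0) = 0
(((¬P ∧ (Q ∧ R)) ∧ ((¬P ⊃ ¬R) ⊃ (Q ∧ (P ∧ ¬P)))) ∨ P) = max(0, 0.4) = 0.4
(P ∧ R) = min(0.4, 0.8) = 0.4
((P ∧ R) ∨ R) = max(0.4, 0.8) = 0.8
¬P: Gödel ¬ of 0.4 = 0 (operand ≠ 0)
(((P ∧ R) ∨ R) ∧ ¬P) = min(0.8, 0) = 0
((((¬P ∧ (Q ∧ R)) ∧ ((¬P ⊃ ¬R) ⊃ (Q ∧ (P ∧ ¬P)))) ∨ P) ∨ (((P ∧ R) ∨ R) ∧ ¬P)) = max(0.4, 0) = 0.4

0.40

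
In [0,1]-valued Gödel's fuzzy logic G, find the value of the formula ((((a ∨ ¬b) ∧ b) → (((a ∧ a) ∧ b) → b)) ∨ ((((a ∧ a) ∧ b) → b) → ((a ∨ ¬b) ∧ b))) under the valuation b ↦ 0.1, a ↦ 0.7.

¬b: Gödel ¬ of 0.1 = 0 (operand ≠ 0)
(a ∨ ¬b) = max(0.7, 0) = 0.7
((a ∨ ¬b) ∧ b) = min(0.7, 0.1) = 0.1
(a ∧ a) = min(0.7, 0.7) = 0.7
((a ∧ a) ∧ b) = min(0.7, 0.1) = 0.1
(((a ∧ a) ∧ b) → b): 0.1 ≤ 0.1, so result = 1
(((a ∨ ¬b) ∧ b) → (((a ∧ a) ∧ b) → b)): 0.1 ≤ 1, so result = 1
(a ∧ a) = min(0.7, 0.7) = 0.7
((a ∧ a) ∧ b) = min(0.7, 0.1) = 0.1
(((a ∧ a) ∧ b) → b): 0.1 ≤ 0.1, so result = 1
¬b: Gödel ¬ of 0.1 = 0 (operand ≠ 0)
(a ∨ ¬b) = max(0.7, 0) = 0.7
((a ∨ ¬b) ∧ b) = min(0.7, 0.1) = 0.1
((((a ∧ a) ∧ b) → b) → ((a ∨ ¬b) ∧ b)): 1 > 0.1, so result = 0.1
((((a ∨ ¬b) ∧ b) → (((a ∧ a) ∧ b) → b)) ∨ ((((a ∧ a) ∧ b) → b) → ((a ∨ ¬b) ∧ b))) = max(1, 0.1) = 1

1.00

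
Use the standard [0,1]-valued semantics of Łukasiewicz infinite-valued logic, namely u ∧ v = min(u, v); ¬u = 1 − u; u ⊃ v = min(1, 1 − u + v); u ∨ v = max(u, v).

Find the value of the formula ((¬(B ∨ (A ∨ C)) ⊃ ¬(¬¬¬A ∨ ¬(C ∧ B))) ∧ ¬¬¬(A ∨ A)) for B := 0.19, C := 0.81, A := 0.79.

(A ∨ C) = max(0.79, 0.81) = 0.81
(B ∨ (A ∨ C)) = max(0.19, 0.81) = 0.81
¬(B ∨ (A ∨ C)): Łukasiewicz ¬ gives 1 − 0.81 = 0.19
¬A: Łukasiewicz ¬ gives 1 − 0.79 = 0.21
¬¬A: Łukasiewicz ¬ gives 1 − 0.21 = 0.79
¬¬¬A: Łukasiewicz ¬ gives 1 − 0.79 = 0.21
(C ∧ B) = min(0.81, 0.19) = 0.19
¬(C ∧ B): Łukasiewicz ¬ gives 1 − 0.19 = 0.81
(¬¬¬A ∨ ¬(C ∧ B)) = max(0.21, 0.81) = 0.81
¬(¬¬¬A ∨ ¬(C ∧ B)): Łukasiewicz ¬ gives 1 − 0.81 = 0.19
(¬(B ∨ (A ∨ C)) ⊃ ¬(¬¬¬A ∨ ¬(C ∧ B))): min(1, 1 − 0.19 + 0.19) = 1
(A ∨ A) = max(0.79, 0.79) = 0.79
¬(A ∨ A): Łukasiewicz ¬ gives 1 − 0.79 = 0.21
¬¬(A ∨ A): Łukasiewicz ¬ gives 1 − 0.21 = 0.79
¬¬¬(A ∨ A): Łukasiewicz ¬ gives 1 − 0.79 = 0.21
((¬(B ∨ (A ∨ C)) ⊃ ¬(¬¬¬A ∨ ¬(C ∧ B))) ∧ ¬¬¬(A ∨ A)) = min(1, 0.21) = 0.21

0.21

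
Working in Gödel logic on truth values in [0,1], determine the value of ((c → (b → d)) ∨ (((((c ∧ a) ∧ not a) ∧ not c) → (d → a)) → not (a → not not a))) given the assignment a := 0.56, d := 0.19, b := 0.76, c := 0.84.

(b → d): 0.76 > 0.19, so result = 0.19
(c → (b → d)): 0.84 > 0.19, so result = 0.19
(c ∧ a) = min(0.84, 0.56) = 0.56
not a: Gödel ¬ of 0.56 = 0 (operand ≠ 0)
((c ∧ a) ∧ not a) = min(0.56, 0) = 0
not c: Gödel ¬ of 0.84 = 0 (operand ≠ 0)
(((c ∧ a) ∧ not a) ∧ not c) = min(0, 0) = 0
(d → a): 0.19 ≤ 0.56, so result = 1
((((c ∧ a) ∧ not a) ∧ not c) → (d → a)): 0 ≤ 1, so result = 1
not a: Gödel ¬ of 0.56 = 0 (operand ≠ 0)
not not a: Gödel ¬ of 0 = 1 (operand is 0)
(a → not not a): 0.56 ≤ 1, so result = 1
not (a → not not a): Gödel ¬ of 1 = 0 (operand ≠ 0)
(((((c ∧ a) ∧ not a) ∧ not c) → (d → a)) → not (a → not not a)): 1 > 0, so result = 0
((c → (b → d)) ∨ (((((c ∧ a) ∧ not a) ∧ not c) → (d → a)) → not (a → not not a))) = max(0.19, 0) = 0.19

0.19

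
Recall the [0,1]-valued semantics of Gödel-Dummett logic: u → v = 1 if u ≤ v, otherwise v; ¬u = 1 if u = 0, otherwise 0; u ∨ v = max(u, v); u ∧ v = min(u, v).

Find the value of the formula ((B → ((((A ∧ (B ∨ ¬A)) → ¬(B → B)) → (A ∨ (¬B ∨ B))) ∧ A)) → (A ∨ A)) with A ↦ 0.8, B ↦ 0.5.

0.80

¬A: Gödel ¬ of 0.8 = 0 (operand ≠ 0)
(B ∨ ¬A) = max(0.5, 0) = 0.5
(A ∧ (B ∨ ¬A)) = min(0.8, 0.5) = 0.5
(B → B): 0.5 ≤ 0.5, so result = 1
¬(B → B): Gödel ¬ of 1 = 0 (operand ≠ 0)
((A ∧ (B ∨ ¬A)) → ¬(B → B)): 0.5 > 0, so result = 0
¬B: Gödel ¬ of 0.5 = 0 (operand ≠ 0)
(¬B ∨ B) = max(0, 0.5) = 0.5
(A ∨ (¬B ∨ B)) = max(0.8, 0.5) = 0.8
(((A ∧ (B ∨ ¬A)) → ¬(B → B)) → (A ∨ (¬B ∨ B))): 0 ≤ 0.8, so result = 1
((((A ∧ (B ∨ ¬A)) → ¬(B → B)) → (A ∨ (¬B ∨ B))) ∧ A) = min(1, 0.8) = 0.8
(B → ((((A ∧ (B ∨ ¬A)) → ¬(B → B)) → (A ∨ (¬B ∨ B))) ∧ A)): 0.5 ≤ 0.8, so result = 1
(A ∨ A) = max(0.8, 0.8) = 0.8
((B → ((((A ∧ (B ∨ ¬A)) → ¬(B → B)) → (A ∨ (¬B ∨ B))) ∧ A)) → (A ∨ A)): 1 > 0.8, so result = 0.8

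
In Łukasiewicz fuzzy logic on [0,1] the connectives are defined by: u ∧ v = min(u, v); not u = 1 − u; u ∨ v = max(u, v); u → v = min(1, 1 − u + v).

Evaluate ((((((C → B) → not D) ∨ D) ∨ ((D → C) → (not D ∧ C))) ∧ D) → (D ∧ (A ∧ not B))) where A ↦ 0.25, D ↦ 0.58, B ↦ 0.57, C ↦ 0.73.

0.67

(C → B): min(1, 1 − 0.73 + 0.57) = 0.84
not D: Łukasiewicz ¬ gives 1 − 0.58 = 0.42
((C → B) → not D): min(1, 1 − 0.84 + 0.42) = 0.58
(((C → B) → not D) ∨ D) = max(0.58, 0.58) = 0.58
(D → C): min(1, 1 − 0.58 + 0.73) = 1
not D: Łukasiewicz ¬ gives 1 − 0.58 = 0.42
(not D ∧ C) = min(0.42, 0.73) = 0.42
((D → C) → (not D ∧ C)): min(1, 1 − 1 + 0.42) = 0.42
((((C → B) → not D) ∨ D) ∨ ((D → C) → (not D ∧ C))) = max(0.58, 0.42) = 0.58
(((((C → B) → not D) ∨ D) ∨ ((D → C) → (not D ∧ C))) ∧ D) = min(0.58, 0.58) = 0.58
not B: Łukasiewicz ¬ gives 1 − 0.57 = 0.43
(A ∧ not B) = min(0.25, 0.43) = 0.25
(D ∧ (A ∧ not B)) = min(0.58, 0.25) = 0.25
((((((C → B) → not D) ∨ D) ∨ ((D → C) → (not D ∧ C))) ∧ D) → (D ∧ (A ∧ not B))): min(1, 1 − 0.58 + 0.25) = 0.67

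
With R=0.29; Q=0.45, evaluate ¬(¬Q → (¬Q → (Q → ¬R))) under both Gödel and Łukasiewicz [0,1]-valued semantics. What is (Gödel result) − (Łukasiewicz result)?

Gödel evaluation:
  ¬Q: Gödel ¬ of 0.45 = 0 (operand ≠ 0)
  ¬Q: Gödel ¬ of 0.45 = 0 (operand ≠ 0)
  ¬R: Gödel ¬ of 0.29 = 0 (operand ≠ 0)
  (Q → ¬R): 0.45 > 0, so result = 0
  (¬Q → (Q → ¬R)): 0 ≤ 0, so result = 1
  (¬Q → (¬Q → (Q → ¬R))): 0 ≤ 1, so result = 1
  ¬(¬Q → (¬Q → (Q → ¬R))): Gödel ¬ of 1 = 0 (operand ≠ 0)
  Gödel value = 0
Łukasiewicz evaluation:
  ¬Q: Łukasiewicz ¬ gives 1 − 0.45 = 0.55
  ¬Q: Łukasiewicz ¬ gives 1 − 0.45 = 0.55
  ¬R: Łukasiewicz ¬ gives 1 − 0.29 = 0.71
  (Q → ¬R): min(1, 1 − 0.45 + 0.71) = 1
  (¬Q → (Q → ¬R)): min(1, 1 − 0.55 + 1) = 1
  (¬Q → (¬Q → (Q → ¬R))): min(1, 1 − 0.55 + 1) = 1
  ¬(¬Q → (¬Q → (Q → ¬R))): Łukasiewicz ¬ gives 1 − 1 = 0
  Łukasiewicz value = 0
Difference: 0 − 0 = 0.00

0.00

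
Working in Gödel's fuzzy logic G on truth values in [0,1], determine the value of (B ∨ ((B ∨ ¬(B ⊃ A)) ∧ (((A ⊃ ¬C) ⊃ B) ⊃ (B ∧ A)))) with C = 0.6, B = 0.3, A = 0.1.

(B ⊃ A): 0.3 > 0.1, so result = 0.1
¬(B ⊃ A): Gödel ¬ of 0.1 = 0 (operand ≠ 0)
(B ∨ ¬(B ⊃ A)) = max(0.3, 0) = 0.3
¬C: Gödel ¬ of 0.6 = 0 (operand ≠ 0)
(A ⊃ ¬C): 0.1 > 0, so result = 0
((A ⊃ ¬C) ⊃ B): 0 ≤ 0.3, so result = 1
(B ∧ A) = min(0.3, 0.1) = 0.1
(((A ⊃ ¬C) ⊃ B) ⊃ (B ∧ A)): 1 > 0.1, so result = 0.1
((B ∨ ¬(B ⊃ A)) ∧ (((A ⊃ ¬C) ⊃ B) ⊃ (B ∧ A))) = min(0.3, 0.1) = 0.1
(B ∨ ((B ∨ ¬(B ⊃ A)) ∧ (((A ⊃ ¬C) ⊃ B) ⊃ (B ∧ A)))) = max(0.3, 0.1) = 0.3

0.30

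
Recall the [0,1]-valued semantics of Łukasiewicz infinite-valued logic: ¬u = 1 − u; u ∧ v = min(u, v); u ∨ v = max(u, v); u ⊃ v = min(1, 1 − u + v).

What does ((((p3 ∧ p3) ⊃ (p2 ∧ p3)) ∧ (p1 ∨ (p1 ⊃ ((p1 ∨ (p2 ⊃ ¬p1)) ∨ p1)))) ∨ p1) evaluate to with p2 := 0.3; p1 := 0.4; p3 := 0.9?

(p3 ∧ p3) = min(0.9, 0.9) = 0.9
(p2 ∧ p3) = min(0.3, 0.9) = 0.3
((p3 ∧ p3) ⊃ (p2 ∧ p3)): min(1, 1 − 0.9 + 0.3) = 0.4
¬p1: Łukasiewicz ¬ gives 1 − 0.4 = 0.6
(p2 ⊃ ¬p1): min(1, 1 − 0.3 + 0.6) = 1
(p1 ∨ (p2 ⊃ ¬p1)) = max(0.4, 1) = 1
((p1 ∨ (p2 ⊃ ¬p1)) ∨ p1) = max(1, 0.4) = 1
(p1 ⊃ ((p1 ∨ (p2 ⊃ ¬p1)) ∨ p1)): min(1, 1 − 0.4 + 1) = 1
(p1 ∨ (p1 ⊃ ((p1 ∨ (p2 ⊃ ¬p1)) ∨ p1))) = max(0.4, 1) = 1
(((p3 ∧ p3) ⊃ (p2 ∧ p3)) ∧ (p1 ∨ (p1 ⊃ ((p1 ∨ (p2 ⊃ ¬p1)) ∨ p1)))) = min(0.4, 1) = 0.4
((((p3 ∧ p3) ⊃ (p2 ∧ p3)) ∧ (p1 ∨ (p1 ⊃ ((p1 ∨ (p2 ⊃ ¬p1)) ∨ p1)))) ∨ p1) = max(0.4, 0.4) = 0.4

0.40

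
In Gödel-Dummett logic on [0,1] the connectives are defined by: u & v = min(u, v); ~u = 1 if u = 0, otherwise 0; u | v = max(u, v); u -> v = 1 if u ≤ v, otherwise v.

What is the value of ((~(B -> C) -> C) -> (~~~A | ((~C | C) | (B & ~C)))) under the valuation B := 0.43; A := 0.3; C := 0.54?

(B -> C): 0.43 ≤ 0.54, so result = 1
~(B -> C): Gödel ¬ of 1 = 0 (operand ≠ 0)
(~(B -> C) -> C): 0 ≤ 0.54, so result = 1
~A: Gödel ¬ of 0.3 = 0 (operand ≠ 0)
~~A: Gödel ¬ of 0 = 1 (operand is 0)
~~~A: Gödel ¬ of 1 = 0 (operand ≠ 0)
~C: Gödel ¬ of 0.54 = 0 (operand ≠ 0)
(~C | C) = max(0, 0.54) = 0.54
~C: Gödel ¬ of 0.54 = 0 (operand ≠ 0)
(B & ~C) = min(0.43, 0) = 0
((~C | C) | (B & ~C)) = max(0.54, 0) = 0.54
(~~~A | ((~C | C) | (B & ~C))) = max(0, 0.54) = 0.54
((~(B -> C) -> C) -> (~~~A | ((~C | C) | (B & ~C)))): 1 > 0.54, so result = 0.54

0.54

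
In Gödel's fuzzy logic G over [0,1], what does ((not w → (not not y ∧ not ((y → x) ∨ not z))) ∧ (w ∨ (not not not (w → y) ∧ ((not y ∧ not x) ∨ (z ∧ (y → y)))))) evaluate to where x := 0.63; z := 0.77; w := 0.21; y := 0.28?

not w: Gödel ¬ of 0.21 = 0 (operand ≠ 0)
not y: Gödel ¬ of 0.28 = 0 (operand ≠ 0)
not not y: Gödel ¬ of 0 = 1 (operand is 0)
(y → x): 0.28 ≤ 0.63, so result = 1
not z: Gödel ¬ of 0.77 = 0 (operand ≠ 0)
((y → x) ∨ not z) = max(1, 0) = 1
not ((y → x) ∨ not z): Gödel ¬ of 1 = 0 (operand ≠ 0)
(not not y ∧ not ((y → x) ∨ not z)) = min(1, 0) = 0
(not w → (not not y ∧ not ((y → x) ∨ not z))): 0 ≤ 0, so result = 1
(w → y): 0.21 ≤ 0.28, so result = 1
not (w → y): Gödel ¬ of 1 = 0 (operand ≠ 0)
not not (w → y): Gödel ¬ of 0 = 1 (operand is 0)
not not not (w → y): Gödel ¬ of 1 = 0 (operand ≠ 0)
not y: Gödel ¬ of 0.28 = 0 (operand ≠ 0)
not x: Gödel ¬ of 0.63 = 0 (operand ≠ 0)
(not y ∧ not x) = min(0, 0) = 0
(y → y): 0.28 ≤ 0.28, so result = 1
(z ∧ (y → y)) = min(0.77, 1) = 0.77
((not y ∧ not x) ∨ (z ∧ (y → y))) = max(0, 0.77) = 0.77
(not not not (w → y) ∧ ((not y ∧ not x) ∨ (z ∧ (y → y)))) = min(0, 0.77) = 0
(w ∨ (not not not (w → y) ∧ ((not y ∧ not x) ∨ (z ∧ (y → y))))) = max(0.21, 0) = 0.21
((not w → (not not y ∧ not ((y → x) ∨ not z))) ∧ (w ∨ (not not not (w → y) ∧ ((not y ∧ not x) ∨ (z ∧ (y → y)))))) = min(1, 0.21) = 0.21

0.21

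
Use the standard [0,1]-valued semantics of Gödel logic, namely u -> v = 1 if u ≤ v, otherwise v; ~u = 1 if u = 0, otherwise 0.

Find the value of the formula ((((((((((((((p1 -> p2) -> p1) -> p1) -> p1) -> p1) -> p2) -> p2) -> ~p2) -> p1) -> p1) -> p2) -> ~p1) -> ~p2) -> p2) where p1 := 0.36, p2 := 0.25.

(p1 -> p2): 0.36 > 0.25, so result = 0.25
((p1 -> p2) -> p1): 0.25 ≤ 0.36, so result = 1
(((p1 -> p2) -> p1) -> p1): 1 > 0.36, so result = 0.36
((((p1 -> p2) -> p1) -> p1) -> p1): 0.36 ≤ 0.36, so result = 1
(((((p1 -> p2) -> p1) -> p1) -> p1) -> p1): 1 > 0.36, so result = 0.36
((((((p1 -> p2) -> p1) -> p1) -> p1) -> p1) -> p2): 0.36 > 0.25, so result = 0.25
(((((((p1 -> p2) -> p1) -> p1) -> p1) -> p1) -> p2) -> p2): 0.25 ≤ 0.25, so result = 1
~p2: Gödel ¬ of 0.25 = 0 (operand ≠ 0)
((((((((p1 -> p2) -> p1) -> p1) -> p1) -> p1) -> p2) -> p2) -> ~p2): 1 > 0, so result = 0
(((((((((p1 -> p2) -> p1) -> p1) -> p1) -> p1) -> p2) -> p2) -> ~p2) -> p1): 0 ≤ 0.36, so result = 1
((((((((((p1 -> p2) -> p1) -> p1) -> p1) -> p1) -> p2) -> p2) -> ~p2) -> p1) -> p1): 1 > 0.36, so result = 0.36
(((((((((((p1 -> p2) -> p1) -> p1) -> p1) -> p1) -> p2) -> p2) -> ~p2) -> p1) -> p1) -> p2): 0.36 > 0.25, so result = 0.25
~p1: Gödel ¬ of 0.36 = 0 (operand ≠ 0)
((((((((((((p1 -> p2) -> p1) -> p1) -> p1) -> p1) -> p2) -> p2) -> ~p2) -> p1) -> p1) -> p2) -> ~p1): 0.25 > 0, so result = 0
~p2: Gödel ¬ of 0.25 = 0 (operand ≠ 0)
(((((((((((((p1 -> p2) -> p1) -> p1) -> p1) -> p1) -> p2) -> p2) -> ~p2) -> p1) -> p1) -> p2) -> ~p1) -> ~p2): 0 ≤ 0, so result = 1
((((((((((((((p1 -> p2) -> p1) -> p1) -> p1) -> p1) -> p2) -> p2) -> ~p2) -> p1) -> p1) -> p2) -> ~p1) -> ~p2) -> p2): 1 > 0.25, so result = 0.25

0.25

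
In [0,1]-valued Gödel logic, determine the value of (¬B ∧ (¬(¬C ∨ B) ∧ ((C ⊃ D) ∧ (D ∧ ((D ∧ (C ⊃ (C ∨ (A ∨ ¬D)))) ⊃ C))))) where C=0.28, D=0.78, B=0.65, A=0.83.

¬B: Gödel ¬ of 0.65 = 0 (operand ≠ 0)
¬C: Gödel ¬ of 0.28 = 0 (operand ≠ 0)
(¬C ∨ B) = max(0, 0.65) = 0.65
¬(¬C ∨ B): Gödel ¬ of 0.65 = 0 (operand ≠ 0)
(C ⊃ D): 0.28 ≤ 0.78, so result = 1
¬D: Gödel ¬ of 0.78 = 0 (operand ≠ 0)
(A ∨ ¬D) = max(0.83, 0) = 0.83
(C ∨ (A ∨ ¬D)) = max(0.28, 0.83) = 0.83
(C ⊃ (C ∨ (A ∨ ¬D))): 0.28 ≤ 0.83, so result = 1
(D ∧ (C ⊃ (C ∨ (A ∨ ¬D)))) = min(0.78, 1) = 0.78
((D ∧ (C ⊃ (C ∨ (A ∨ ¬D)))) ⊃ C): 0.78 > 0.28, so result = 0.28
(D ∧ ((D ∧ (C ⊃ (C ∨ (A ∨ ¬D)))) ⊃ C)) = min(0.78, 0.28) = 0.28
((C ⊃ D) ∧ (D ∧ ((D ∧ (C ⊃ (C ∨ (A ∨ ¬D)))) ⊃ C))) = min(1, 0.28) = 0.28
(¬(¬C ∨ B) ∧ ((C ⊃ D) ∧ (D ∧ ((D ∧ (C ⊃ (C ∨ (A ∨ ¬D)))) ⊃ C)))) = min(0, 0.28) = 0
(¬B ∧ (¬(¬C ∨ B) ∧ ((C ⊃ D) ∧ (D ∧ ((D ∧ (C ⊃ (C ∨ (A ∨ ¬D)))) ⊃ C))))) = min(0, 0) = 0

0.00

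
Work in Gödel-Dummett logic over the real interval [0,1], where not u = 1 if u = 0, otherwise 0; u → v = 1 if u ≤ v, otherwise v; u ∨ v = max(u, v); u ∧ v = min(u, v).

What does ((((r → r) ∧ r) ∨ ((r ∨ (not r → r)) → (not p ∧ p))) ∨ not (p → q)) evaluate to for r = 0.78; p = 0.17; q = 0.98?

(r → r): 0.78 ≤ 0.78, so result = 1
((r → r) ∧ r) = min(1, 0.78) = 0.78
not r: Gödel ¬ of 0.78 = 0 (operand ≠ 0)
(not r → r): 0 ≤ 0.78, so result = 1
(r ∨ (not r → r)) = max(0.78, 1) = 1
not p: Gödel ¬ of 0.17 = 0 (operand ≠ 0)
(not p ∧ p) = min(0, 0.17) = 0
((r ∨ (not r → r)) → (not p ∧ p)): 1 > 0, so result = 0
(((r → r) ∧ r) ∨ ((r ∨ (not r → r)) → (not p ∧ p))) = max(0.78, 0) = 0.78
(p → q): 0.17 ≤ 0.98, so result = 1
not (p → q): Gödel ¬ of 1 = 0 (operand ≠ 0)
((((r → r) ∧ r) ∨ ((r ∨ (not r → r)) → (not p ∧ p))) ∨ not (p → q)) = max(0.78, 0) = 0.78

0.78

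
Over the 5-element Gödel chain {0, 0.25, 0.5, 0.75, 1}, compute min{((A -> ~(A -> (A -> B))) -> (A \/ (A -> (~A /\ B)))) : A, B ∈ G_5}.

The minimum is attained at A = 0.25, B = 0:
  (A -> B): 0.25 > 0, so result = 0
  (A -> (A -> B)): 0.25 > 0, so result = 0
  ~(A -> (A -> B)): Gödel ¬ of 0 = 1 (operand is 0)
  (A -> ~(A -> (A -> B))): 0.25 ≤ 1, so result = 1
  ~A: Gödel ¬ of 0.25 = 0 (operand ≠ 0)
  (~A /\ B) = min(0, 0) = 0
  (A -> (~A /\ B)): 0.25 > 0, so result = 0
  (A \/ (A -> (~A /\ B))) = max(0.25, 0) = 0.25
  ((A -> ~(A -> (A -> B))) -> (A \/ (A -> (~A /\ B)))): 1 > 0.25, so result = 0.25
Checking all 25 assignments confirms none give a value below 0.25.

0.25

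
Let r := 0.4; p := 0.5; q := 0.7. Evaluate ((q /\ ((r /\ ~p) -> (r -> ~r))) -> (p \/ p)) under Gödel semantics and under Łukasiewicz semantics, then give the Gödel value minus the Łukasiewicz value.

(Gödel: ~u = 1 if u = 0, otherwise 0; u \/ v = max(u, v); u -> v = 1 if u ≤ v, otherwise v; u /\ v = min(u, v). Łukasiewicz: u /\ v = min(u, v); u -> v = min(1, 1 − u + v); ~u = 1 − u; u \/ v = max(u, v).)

Gödel evaluation:
  ~p: Gödel ¬ of 0.5 = 0 (operand ≠ 0)
  (r /\ ~p) = min(0.4, 0) = 0
  ~r: Gödel ¬ of 0.4 = 0 (operand ≠ 0)
  (r -> ~r): 0.4 > 0, so result = 0
  ((r /\ ~p) -> (r -> ~r)): 0 ≤ 0, so result = 1
  (q /\ ((r /\ ~p) -> (r -> ~r))) = min(0.7, 1) = 0.7
  (p \/ p) = max(0.5, 0.5) = 0.5
  ((q /\ ((r /\ ~p) -> (r -> ~r))) -> (p \/ p)): 0.7 > 0.5, so result = 0.5
  Gödel value = 0.5
Łukasiewicz evaluation:
  ~p: Łukasiewicz ¬ gives 1 − 0.5 = 0.5
  (r /\ ~p) = min(0.4, 0.5) = 0.4
  ~r: Łukasiewicz ¬ gives 1 − 0.4 = 0.6
  (r -> ~r): min(1, 1 − 0.4 + 0.6) = 1
  ((r /\ ~p) -> (r -> ~r)): min(1, 1 − 0.4 + 1) = 1
  (q /\ ((r /\ ~p) -> (r -> ~r))) = min(0.7, 1) = 0.7
  (p \/ p) = max(0.5, 0.5) = 0.5
  ((q /\ ((r /\ ~p) -> (r -> ~r))) -> (p \/ p)): min(1, 1 − 0.7 + 0.5) = 0.8
  Łukasiewicz value = 0.8
Difference: 0.5 − 0.8 = -0.30

-0.30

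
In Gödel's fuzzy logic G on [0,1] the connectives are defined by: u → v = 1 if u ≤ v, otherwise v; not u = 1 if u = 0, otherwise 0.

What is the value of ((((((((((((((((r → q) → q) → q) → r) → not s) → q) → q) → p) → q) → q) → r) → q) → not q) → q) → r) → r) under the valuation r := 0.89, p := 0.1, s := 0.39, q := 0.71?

1.00

(r → q): 0.89 > 0.71, so result = 0.71
((r → q) → q): 0.71 ≤ 0.71, so result = 1
(((r → q) → q) → q): 1 > 0.71, so result = 0.71
((((r → q) → q) → q) → r): 0.71 ≤ 0.89, so result = 1
not s: Gödel ¬ of 0.39 = 0 (operand ≠ 0)
(((((r → q) → q) → q) → r) → not s): 1 > 0, so result = 0
((((((r → q) → q) → q) → r) → not s) → q): 0 ≤ 0.71, so result = 1
(((((((r → q) → q) → q) → r) → not s) → q) → q): 1 > 0.71, so result = 0.71
((((((((r → q) → q) → q) → r) → not s) → q) → q) → p): 0.71 > 0.1, so result = 0.1
(((((((((r → q) → q) → q) → r) → not s) → q) → q) → p) → q): 0.1 ≤ 0.71, so result = 1
((((((((((r → q) → q) → q) → r) → not s) → q) → q) → p) → q) → q): 1 > 0.71, so result = 0.71
(((((((((((r → q) → q) → q) → r) → not s) → q) → q) → p) → q) → q) → r): 0.71 ≤ 0.89, so result = 1
((((((((((((r → q) → q) → q) → r) → not s) → q) → q) → p) → q) → q) → r) → q): 1 > 0.71, so result = 0.71
not q: Gödel ¬ of 0.71 = 0 (operand ≠ 0)
(((((((((((((r → q) → q) → q) → r) → not s) → q) → q) → p) → q) → q) → r) → q) → not q): 0.71 > 0, so result = 0
((((((((((((((r → q) → q) → q) → r) → not s) → q) → q) → p) → q) → q) → r) → q) → not q) → q): 0 ≤ 0.71, so result = 1
(((((((((((((((r → q) → q) → q) → r) → not s) → q) → q) → p) → q) → q) → r) → q) → not q) → q) → r): 1 > 0.89, so result = 0.89
((((((((((((((((r → q) → q) → q) → r) → not s) → q) → q) → p) → q) → q) → r) → q) → not q) → q) → r) → r): 0.89 ≤ 0.89, so result = 1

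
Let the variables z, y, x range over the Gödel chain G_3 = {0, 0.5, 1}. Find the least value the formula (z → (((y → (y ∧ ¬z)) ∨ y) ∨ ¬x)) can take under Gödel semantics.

The minimum is attained at z = 1, y = 0.5, x = 0.5:
  ¬z: Gödel ¬ of 1 = 0 (operand ≠ 0)
  (y ∧ ¬z) = min(0.5, 0) = 0
  (y → (y ∧ ¬z)): 0.5 > 0, so result = 0
  ((y → (y ∧ ¬z)) ∨ y) = max(0, 0.5) = 0.5
  ¬x: Gödel ¬ of 0.5 = 0 (operand ≠ 0)
  (((y → (y ∧ ¬z)) ∨ y) ∨ ¬x) = max(0.5, 0) = 0.5
  (z → (((y → (y ∧ ¬z)) ∨ y) ∨ ¬x)): 1 > 0.5, so result = 0.5
Checking all 27 assignments confirms none give a value below 0.50.

0.50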